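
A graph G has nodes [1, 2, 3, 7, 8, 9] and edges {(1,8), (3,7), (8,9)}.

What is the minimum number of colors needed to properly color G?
χ(G) = 2

Clique number ω(G) = 2 (lower bound: χ ≥ ω).
The graph is bipartite (no odd cycle), so 2 colors suffice: χ(G) = 2.
A valid 2-coloring: color 1: [2, 7, 8]; color 2: [1, 3, 9].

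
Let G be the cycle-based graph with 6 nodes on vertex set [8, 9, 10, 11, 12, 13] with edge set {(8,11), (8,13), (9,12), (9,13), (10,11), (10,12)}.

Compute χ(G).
Clique number ω(G) = 2 (lower bound: χ ≥ ω).
The graph is bipartite (no odd cycle), so 2 colors suffice: χ(G) = 2.
A valid 2-coloring: color 1: [11, 12, 13]; color 2: [8, 9, 10].

χ(G) = 2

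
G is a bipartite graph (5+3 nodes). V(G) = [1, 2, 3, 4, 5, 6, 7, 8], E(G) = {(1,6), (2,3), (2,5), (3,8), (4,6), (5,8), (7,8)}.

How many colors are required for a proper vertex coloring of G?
χ(G) = 2

Clique number ω(G) = 2 (lower bound: χ ≥ ω).
The graph is bipartite (no odd cycle), so 2 colors suffice: χ(G) = 2.
A valid 2-coloring: color 1: [2, 6, 8]; color 2: [1, 3, 4, 5, 7].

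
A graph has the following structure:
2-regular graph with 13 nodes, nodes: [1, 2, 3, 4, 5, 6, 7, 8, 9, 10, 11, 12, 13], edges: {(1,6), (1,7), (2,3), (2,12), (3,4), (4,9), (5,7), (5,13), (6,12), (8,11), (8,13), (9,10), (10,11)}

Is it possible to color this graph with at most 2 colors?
No, G is not 2-colorable

Odd cycle [5, 7, 1, 6, 12, 2, 3, 4, 9, 10, 11, 8, 13] needs 3 colors (χ ≥ 3).
Hence χ(G) ≥ 3 > 2, so no proper 2-coloring exists.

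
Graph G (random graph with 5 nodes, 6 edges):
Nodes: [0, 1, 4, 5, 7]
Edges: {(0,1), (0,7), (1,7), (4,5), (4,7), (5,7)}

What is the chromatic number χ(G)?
Clique number ω(G) = 3 (lower bound: χ ≥ ω).
The clique on [0, 1, 7] has size 3, forcing χ ≥ 3, and the coloring below uses 3 colors, so χ(G) = 3.
A valid 3-coloring: color 1: [7]; color 2: [0, 4]; color 3: [1, 5].

χ(G) = 3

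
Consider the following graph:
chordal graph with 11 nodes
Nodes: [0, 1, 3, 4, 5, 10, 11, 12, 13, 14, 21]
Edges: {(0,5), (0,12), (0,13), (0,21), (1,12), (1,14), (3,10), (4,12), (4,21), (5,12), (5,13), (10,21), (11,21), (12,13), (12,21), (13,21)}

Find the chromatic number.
χ(G) = 4

Clique number ω(G) = 4 (lower bound: χ ≥ ω).
The clique on [0, 12, 13, 21] has size 4, forcing χ ≥ 4, and the coloring below uses 4 colors, so χ(G) = 4.
A valid 4-coloring: color 1: [10, 11, 12, 14]; color 2: [1, 3, 5, 21]; color 3: [0, 4]; color 4: [13].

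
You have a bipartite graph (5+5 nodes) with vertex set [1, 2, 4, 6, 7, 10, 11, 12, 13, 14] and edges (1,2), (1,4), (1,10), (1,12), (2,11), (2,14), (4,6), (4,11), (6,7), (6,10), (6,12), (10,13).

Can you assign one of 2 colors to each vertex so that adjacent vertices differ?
Yes, G is 2-colorable

A valid 2-coloring: color 1: [1, 6, 11, 13, 14]; color 2: [2, 4, 7, 10, 12].
(χ(G) = 2 ≤ 2.)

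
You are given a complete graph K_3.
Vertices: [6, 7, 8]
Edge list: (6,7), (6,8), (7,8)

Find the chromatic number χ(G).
χ(G) = 3

Clique number ω(G) = 3 (lower bound: χ ≥ ω).
The clique on [6, 7, 8] has size 3, forcing χ ≥ 3, and the coloring below uses 3 colors, so χ(G) = 3.
A valid 3-coloring: color 1: [6]; color 2: [7]; color 3: [8].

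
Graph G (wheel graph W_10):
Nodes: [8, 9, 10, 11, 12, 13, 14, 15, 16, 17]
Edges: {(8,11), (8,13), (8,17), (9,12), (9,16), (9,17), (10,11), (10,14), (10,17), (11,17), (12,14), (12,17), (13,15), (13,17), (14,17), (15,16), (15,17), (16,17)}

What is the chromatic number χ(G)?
χ(G) = 4

Clique number ω(G) = 3 (lower bound: χ ≥ ω).
Odd cycle [13, 8, 11, 10, 14, 12, 9, 16, 15] needs 3 colors (χ ≥ 3).
Vertex 17 is adjacent to every vertex of [8, 9, 10, 11, 12, 13, 14, 15, 16], which already need 3 colors among themselves, so 17 needs a new color (χ ≥ 4).
The coloring below uses 4 colors, so χ(G) = 4.
A valid 4-coloring: color 1: [17]; color 2: [11, 13, 14, 16]; color 3: [8, 10, 12, 15]; color 4: [9].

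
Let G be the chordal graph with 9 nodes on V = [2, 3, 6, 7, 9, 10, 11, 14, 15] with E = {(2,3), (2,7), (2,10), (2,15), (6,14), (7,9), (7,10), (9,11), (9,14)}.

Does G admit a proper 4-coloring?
Yes, G is 4-colorable

A valid 4-coloring: color 1: [2, 6, 9]; color 2: [3, 7, 11, 14, 15]; color 3: [10].
(χ(G) = 3 ≤ 4.)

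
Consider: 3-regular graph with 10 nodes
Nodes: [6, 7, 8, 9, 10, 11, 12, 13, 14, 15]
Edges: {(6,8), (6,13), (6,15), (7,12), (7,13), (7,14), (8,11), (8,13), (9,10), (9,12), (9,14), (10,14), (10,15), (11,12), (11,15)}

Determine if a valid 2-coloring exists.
The clique on vertices [6, 8, 13] has size 3 > 2, so it alone needs 3 colors.

No, G is not 2-colorable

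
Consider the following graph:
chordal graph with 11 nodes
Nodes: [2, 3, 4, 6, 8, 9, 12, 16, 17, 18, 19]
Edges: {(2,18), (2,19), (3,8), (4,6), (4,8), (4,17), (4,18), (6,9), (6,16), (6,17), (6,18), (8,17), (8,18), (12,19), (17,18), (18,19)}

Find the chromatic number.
Clique number ω(G) = 4 (lower bound: χ ≥ ω).
The clique on [4, 8, 17, 18] has size 4, forcing χ ≥ 4, and the coloring below uses 4 colors, so χ(G) = 4.
A valid 4-coloring: color 1: [3, 9, 12, 16, 18]; color 2: [6, 8, 19]; color 3: [2, 4]; color 4: [17].

χ(G) = 4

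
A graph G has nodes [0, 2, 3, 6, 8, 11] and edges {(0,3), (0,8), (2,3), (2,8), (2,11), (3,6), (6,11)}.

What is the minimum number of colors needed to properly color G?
Clique number ω(G) = 2 (lower bound: χ ≥ ω).
The graph is bipartite (no odd cycle), so 2 colors suffice: χ(G) = 2.
A valid 2-coloring: color 1: [3, 8, 11]; color 2: [0, 2, 6].

χ(G) = 2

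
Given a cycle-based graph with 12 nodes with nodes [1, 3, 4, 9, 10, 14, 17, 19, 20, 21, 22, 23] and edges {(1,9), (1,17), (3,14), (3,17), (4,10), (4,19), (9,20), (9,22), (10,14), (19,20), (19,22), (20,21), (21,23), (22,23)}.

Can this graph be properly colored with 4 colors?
Yes, G is 4-colorable

A valid 4-coloring: color 1: [9, 10, 17, 19, 23]; color 2: [1, 3, 4, 20, 22]; color 3: [14, 21].
(χ(G) = 3 ≤ 4.)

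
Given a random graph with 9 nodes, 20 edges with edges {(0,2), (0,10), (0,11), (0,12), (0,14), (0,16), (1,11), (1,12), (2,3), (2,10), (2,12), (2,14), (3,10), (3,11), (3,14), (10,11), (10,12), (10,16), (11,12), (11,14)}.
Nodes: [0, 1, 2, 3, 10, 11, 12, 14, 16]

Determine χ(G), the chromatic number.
Clique number ω(G) = 4 (lower bound: χ ≥ ω).
The clique on [0, 2, 10, 12] has size 4, forcing χ ≥ 4, and the coloring below uses 4 colors, so χ(G) = 4.
A valid 4-coloring: color 1: [2, 11, 16]; color 2: [1, 10, 14]; color 3: [0, 3]; color 4: [12].

χ(G) = 4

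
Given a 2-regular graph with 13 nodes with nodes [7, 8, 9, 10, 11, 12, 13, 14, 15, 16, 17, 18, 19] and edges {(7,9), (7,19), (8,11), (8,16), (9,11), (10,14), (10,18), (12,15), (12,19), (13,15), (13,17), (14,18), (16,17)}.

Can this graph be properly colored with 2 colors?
No, G is not 2-colorable

The clique on vertices [10, 14, 18] has size 3 > 2, so it alone needs 3 colors.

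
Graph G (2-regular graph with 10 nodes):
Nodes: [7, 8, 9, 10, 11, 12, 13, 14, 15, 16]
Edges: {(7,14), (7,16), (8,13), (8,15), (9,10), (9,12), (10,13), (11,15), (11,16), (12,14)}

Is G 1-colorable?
No, G is not 1-colorable

Edge (7,16) forces its endpoints to differ, so 1 color is not enough.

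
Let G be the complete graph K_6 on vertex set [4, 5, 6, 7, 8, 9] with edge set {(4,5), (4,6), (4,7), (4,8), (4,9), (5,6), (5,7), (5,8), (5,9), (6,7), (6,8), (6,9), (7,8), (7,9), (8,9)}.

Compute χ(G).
χ(G) = 6

Clique number ω(G) = 6 (lower bound: χ ≥ ω).
The clique on [4, 5, 6, 7, 8, 9] has size 6, forcing χ ≥ 6, and the coloring below uses 6 colors, so χ(G) = 6.
A valid 6-coloring: color 1: [6]; color 2: [4]; color 3: [8]; color 4: [7]; color 5: [5]; color 6: [9].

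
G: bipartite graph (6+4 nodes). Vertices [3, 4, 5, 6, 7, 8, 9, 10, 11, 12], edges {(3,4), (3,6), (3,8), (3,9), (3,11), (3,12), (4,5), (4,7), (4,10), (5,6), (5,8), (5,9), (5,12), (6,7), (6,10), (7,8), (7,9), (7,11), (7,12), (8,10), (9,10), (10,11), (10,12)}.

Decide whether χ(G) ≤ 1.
Edge (4,10) forces its endpoints to differ, so 1 color is not enough.

No, G is not 1-colorable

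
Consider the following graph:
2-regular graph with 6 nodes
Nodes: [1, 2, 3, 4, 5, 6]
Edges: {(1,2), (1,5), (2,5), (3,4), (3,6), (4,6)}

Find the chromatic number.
χ(G) = 3

Clique number ω(G) = 3 (lower bound: χ ≥ ω).
The clique on [1, 2, 5] has size 3, forcing χ ≥ 3, and the coloring below uses 3 colors, so χ(G) = 3.
A valid 3-coloring: color 1: [5, 6]; color 2: [2, 4]; color 3: [1, 3].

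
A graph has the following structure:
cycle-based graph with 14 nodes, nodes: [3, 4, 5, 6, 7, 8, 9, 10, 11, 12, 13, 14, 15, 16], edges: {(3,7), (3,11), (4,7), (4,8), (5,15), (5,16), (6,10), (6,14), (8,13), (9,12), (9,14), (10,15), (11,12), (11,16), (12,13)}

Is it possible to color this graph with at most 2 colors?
Odd cycle [9, 14, 6, 10, 15, 5, 16, 11, 12] needs 3 colors (χ ≥ 3).
Hence χ(G) ≥ 3 > 2, so no proper 2-coloring exists.

No, G is not 2-colorable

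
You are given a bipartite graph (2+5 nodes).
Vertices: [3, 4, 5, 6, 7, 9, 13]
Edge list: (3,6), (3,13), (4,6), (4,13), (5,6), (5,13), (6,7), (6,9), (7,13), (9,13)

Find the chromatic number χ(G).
Clique number ω(G) = 2 (lower bound: χ ≥ ω).
The graph is bipartite (no odd cycle), so 2 colors suffice: χ(G) = 2.
A valid 2-coloring: color 1: [6, 13]; color 2: [3, 4, 5, 7, 9].

χ(G) = 2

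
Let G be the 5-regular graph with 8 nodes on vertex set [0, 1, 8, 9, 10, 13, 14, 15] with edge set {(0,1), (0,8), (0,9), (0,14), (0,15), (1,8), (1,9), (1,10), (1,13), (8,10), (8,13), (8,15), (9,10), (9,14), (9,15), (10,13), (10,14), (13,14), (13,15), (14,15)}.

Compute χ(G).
Clique number ω(G) = 4 (lower bound: χ ≥ ω).
The clique on [0, 9, 14, 15] has size 4, forcing χ ≥ 4, and the coloring below uses 4 colors, so χ(G) = 4.
A valid 4-coloring: color 1: [1, 15]; color 2: [9, 13]; color 3: [8, 14]; color 4: [0, 10].

χ(G) = 4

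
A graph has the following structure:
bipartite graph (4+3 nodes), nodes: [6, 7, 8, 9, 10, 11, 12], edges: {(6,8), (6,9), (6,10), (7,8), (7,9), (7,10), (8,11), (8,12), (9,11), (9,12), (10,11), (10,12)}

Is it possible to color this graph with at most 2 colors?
A valid 2-coloring: color 1: [8, 9, 10]; color 2: [6, 7, 11, 12].
(χ(G) = 2 ≤ 2.)

Yes, G is 2-colorable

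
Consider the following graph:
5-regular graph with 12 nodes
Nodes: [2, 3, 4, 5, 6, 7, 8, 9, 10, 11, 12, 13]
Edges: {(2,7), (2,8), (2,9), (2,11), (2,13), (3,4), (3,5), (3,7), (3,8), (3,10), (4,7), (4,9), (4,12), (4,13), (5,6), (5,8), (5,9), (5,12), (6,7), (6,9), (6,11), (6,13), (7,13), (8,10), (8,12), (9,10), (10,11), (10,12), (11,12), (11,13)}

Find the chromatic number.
Clique number ω(G) = 3 (lower bound: χ ≥ ω).
Suppose a proper 3-coloring c exists. The clique [2, 7, 13] takes 3 distinct colors; by symmetry let c(2) = 1, c(7) = 2, c(13) = 3.
- Vertex 4: neighbors [7, 13] already have colors [2, 3] ⇒ c(4) = 1.
- Vertex 3: neighbors [4, 7] already have colors [1, 2] ⇒ c(3) = 3.
- Vertex 6: neighbors [7, 13] already have colors [2, 3] ⇒ c(6) = 1.
- Vertex 5: neighbors [6, 3] already have colors [1, 3] ⇒ c(5) = 2.
- Vertex 8: neighbors [2, 5, 3] already have colors [1, 2, 3] — all 3 colors blocked. Contradiction.
The forced assignments end in a contradiction, so G has no proper 3-coloring (χ ≥ 4).
The coloring below uses 4 colors, so χ(G) = 4.
A valid 4-coloring: color 1: [2, 3, 6, 12]; color 2: [5, 10, 13]; color 3: [7, 8, 9, 11]; color 4: [4].

χ(G) = 4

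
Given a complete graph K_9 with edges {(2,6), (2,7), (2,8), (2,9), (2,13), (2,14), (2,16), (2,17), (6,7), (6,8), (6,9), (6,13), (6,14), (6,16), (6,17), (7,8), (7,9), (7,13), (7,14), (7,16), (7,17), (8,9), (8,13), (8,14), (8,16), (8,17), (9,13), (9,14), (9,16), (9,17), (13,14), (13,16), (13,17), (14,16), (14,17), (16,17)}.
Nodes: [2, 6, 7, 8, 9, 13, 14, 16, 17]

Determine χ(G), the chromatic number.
χ(G) = 9

Clique number ω(G) = 9 (lower bound: χ ≥ ω).
The clique on [2, 6, 7, 8, 9, 13, 14, 16, 17] has size 9, forcing χ ≥ 9, and the coloring below uses 9 colors, so χ(G) = 9.
A valid 9-coloring: color 1: [13]; color 2: [9]; color 3: [14]; color 4: [8]; color 5: [2]; color 6: [7]; color 7: [16]; color 8: [17]; color 9: [6].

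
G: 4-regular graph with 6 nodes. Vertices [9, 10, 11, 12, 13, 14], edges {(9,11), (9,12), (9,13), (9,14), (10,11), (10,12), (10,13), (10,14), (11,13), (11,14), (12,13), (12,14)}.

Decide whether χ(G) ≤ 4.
Yes, G is 4-colorable

A valid 4-coloring: color 1: [11, 12]; color 2: [13, 14]; color 3: [9, 10].
(χ(G) = 3 ≤ 4.)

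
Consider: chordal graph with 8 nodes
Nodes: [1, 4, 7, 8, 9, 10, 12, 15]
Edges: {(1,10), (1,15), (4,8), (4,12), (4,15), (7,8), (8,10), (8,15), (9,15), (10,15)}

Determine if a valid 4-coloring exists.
Yes, G is 4-colorable

A valid 4-coloring: color 1: [7, 12, 15]; color 2: [1, 8, 9]; color 3: [4, 10].
(χ(G) = 3 ≤ 4.)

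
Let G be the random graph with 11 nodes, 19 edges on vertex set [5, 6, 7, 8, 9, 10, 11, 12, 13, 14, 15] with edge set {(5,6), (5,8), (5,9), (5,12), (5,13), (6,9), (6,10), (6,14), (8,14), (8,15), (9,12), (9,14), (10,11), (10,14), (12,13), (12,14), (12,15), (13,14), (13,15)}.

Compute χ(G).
Clique number ω(G) = 3 (lower bound: χ ≥ ω).
The clique on [5, 9, 12] has size 3, forcing χ ≥ 3, and the coloring below uses 3 colors, so χ(G) = 3.
A valid 3-coloring: color 1: [5, 7, 11, 14, 15]; color 2: [6, 8, 12]; color 3: [9, 10, 13].

χ(G) = 3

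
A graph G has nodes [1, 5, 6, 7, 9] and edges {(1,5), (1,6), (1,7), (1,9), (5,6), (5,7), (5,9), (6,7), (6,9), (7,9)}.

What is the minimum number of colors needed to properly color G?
Clique number ω(G) = 5 (lower bound: χ ≥ ω).
The clique on [1, 5, 6, 7, 9] has size 5, forcing χ ≥ 5, and the coloring below uses 5 colors, so χ(G) = 5.
A valid 5-coloring: color 1: [6]; color 2: [5]; color 3: [7]; color 4: [9]; color 5: [1].

χ(G) = 5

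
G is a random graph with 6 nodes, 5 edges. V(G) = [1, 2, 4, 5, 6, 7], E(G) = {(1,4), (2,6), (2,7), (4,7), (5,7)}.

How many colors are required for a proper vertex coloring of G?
Clique number ω(G) = 2 (lower bound: χ ≥ ω).
The graph is bipartite (no odd cycle), so 2 colors suffice: χ(G) = 2.
A valid 2-coloring: color 1: [1, 6, 7]; color 2: [2, 4, 5].

χ(G) = 2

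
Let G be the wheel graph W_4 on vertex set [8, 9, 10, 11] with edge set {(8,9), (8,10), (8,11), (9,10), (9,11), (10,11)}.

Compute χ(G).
χ(G) = 4

Clique number ω(G) = 4 (lower bound: χ ≥ ω).
The clique on [8, 9, 10, 11] has size 4, forcing χ ≥ 4, and the coloring below uses 4 colors, so χ(G) = 4.
A valid 4-coloring: color 1: [8]; color 2: [10]; color 3: [9]; color 4: [11].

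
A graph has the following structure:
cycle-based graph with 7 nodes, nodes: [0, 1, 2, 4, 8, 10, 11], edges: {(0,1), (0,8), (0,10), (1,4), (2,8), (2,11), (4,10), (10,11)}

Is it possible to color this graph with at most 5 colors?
Yes, G is 5-colorable

A valid 5-coloring: color 1: [0, 2, 4]; color 2: [1, 8, 10]; color 3: [11].
(χ(G) = 3 ≤ 5.)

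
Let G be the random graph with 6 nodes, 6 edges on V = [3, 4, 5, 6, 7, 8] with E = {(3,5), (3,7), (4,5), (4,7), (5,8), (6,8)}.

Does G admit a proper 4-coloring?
A valid 4-coloring: color 1: [5, 6, 7]; color 2: [3, 4, 8].
(χ(G) = 2 ≤ 4.)

Yes, G is 4-colorable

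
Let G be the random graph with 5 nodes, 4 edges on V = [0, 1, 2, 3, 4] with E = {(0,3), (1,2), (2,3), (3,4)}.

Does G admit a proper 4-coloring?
Yes, G is 4-colorable

A valid 4-coloring: color 1: [1, 3]; color 2: [0, 2, 4].
(χ(G) = 2 ≤ 4.)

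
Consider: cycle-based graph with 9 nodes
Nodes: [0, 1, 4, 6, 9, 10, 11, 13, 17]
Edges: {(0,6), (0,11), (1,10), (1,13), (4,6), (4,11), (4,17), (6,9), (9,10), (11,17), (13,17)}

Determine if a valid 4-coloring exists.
A valid 4-coloring: color 1: [6, 10, 11, 13]; color 2: [0, 1, 4, 9]; color 3: [17].
(χ(G) = 3 ≤ 4.)

Yes, G is 4-colorable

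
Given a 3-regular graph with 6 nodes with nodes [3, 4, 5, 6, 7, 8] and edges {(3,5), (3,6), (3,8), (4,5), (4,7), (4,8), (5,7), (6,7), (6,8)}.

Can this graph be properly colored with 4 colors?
A valid 4-coloring: color 1: [5, 6]; color 2: [3, 4]; color 3: [7, 8].
(χ(G) = 3 ≤ 4.)

Yes, G is 4-colorable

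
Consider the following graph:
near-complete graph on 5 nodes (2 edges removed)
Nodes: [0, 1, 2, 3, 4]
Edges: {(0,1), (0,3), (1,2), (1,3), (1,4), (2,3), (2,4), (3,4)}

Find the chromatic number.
Clique number ω(G) = 4 (lower bound: χ ≥ ω).
The clique on [1, 2, 3, 4] has size 4, forcing χ ≥ 4, and the coloring below uses 4 colors, so χ(G) = 4.
A valid 4-coloring: color 1: [3]; color 2: [1]; color 3: [0, 2]; color 4: [4].

χ(G) = 4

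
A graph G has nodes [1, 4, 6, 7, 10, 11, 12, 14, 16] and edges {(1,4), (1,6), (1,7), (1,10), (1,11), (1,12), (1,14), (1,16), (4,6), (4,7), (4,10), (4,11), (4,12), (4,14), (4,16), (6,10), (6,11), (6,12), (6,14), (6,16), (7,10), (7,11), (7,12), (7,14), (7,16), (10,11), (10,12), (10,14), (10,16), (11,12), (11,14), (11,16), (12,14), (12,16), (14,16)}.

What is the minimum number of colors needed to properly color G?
χ(G) = 8

Clique number ω(G) = 8 (lower bound: χ ≥ ω).
The clique on [1, 4, 6, 10, 11, 12, 14, 16] has size 8, forcing χ ≥ 8, and the coloring below uses 8 colors, so χ(G) = 8.
A valid 8-coloring: color 1: [11]; color 2: [4]; color 3: [16]; color 4: [14]; color 5: [12]; color 6: [10]; color 7: [1]; color 8: [6, 7].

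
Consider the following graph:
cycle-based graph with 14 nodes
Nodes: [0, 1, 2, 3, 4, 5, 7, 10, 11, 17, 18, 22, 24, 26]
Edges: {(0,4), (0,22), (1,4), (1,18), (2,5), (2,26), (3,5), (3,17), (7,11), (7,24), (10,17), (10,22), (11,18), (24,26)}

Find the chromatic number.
Clique number ω(G) = 2 (lower bound: χ ≥ ω).
The graph is bipartite (no odd cycle), so 2 colors suffice: χ(G) = 2.
A valid 2-coloring: color 1: [0, 1, 2, 3, 10, 11, 24]; color 2: [4, 5, 7, 17, 18, 22, 26].

χ(G) = 2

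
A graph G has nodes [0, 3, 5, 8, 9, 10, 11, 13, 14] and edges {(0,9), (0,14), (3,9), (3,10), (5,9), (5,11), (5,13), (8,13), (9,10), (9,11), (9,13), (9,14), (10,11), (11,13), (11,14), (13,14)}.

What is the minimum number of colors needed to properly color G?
Clique number ω(G) = 4 (lower bound: χ ≥ ω).
The clique on [5, 9, 11, 13] has size 4, forcing χ ≥ 4, and the coloring below uses 4 colors, so χ(G) = 4.
A valid 4-coloring: color 1: [8, 9]; color 2: [0, 3, 11]; color 3: [10, 13]; color 4: [5, 14].

χ(G) = 4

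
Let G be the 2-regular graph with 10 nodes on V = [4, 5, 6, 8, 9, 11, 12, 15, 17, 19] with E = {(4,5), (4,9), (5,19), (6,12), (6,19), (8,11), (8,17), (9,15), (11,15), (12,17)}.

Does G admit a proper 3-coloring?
Yes, G is 3-colorable

A valid 3-coloring: color 1: [4, 8, 12, 15, 19]; color 2: [5, 6, 9, 11, 17].
(χ(G) = 2 ≤ 3.)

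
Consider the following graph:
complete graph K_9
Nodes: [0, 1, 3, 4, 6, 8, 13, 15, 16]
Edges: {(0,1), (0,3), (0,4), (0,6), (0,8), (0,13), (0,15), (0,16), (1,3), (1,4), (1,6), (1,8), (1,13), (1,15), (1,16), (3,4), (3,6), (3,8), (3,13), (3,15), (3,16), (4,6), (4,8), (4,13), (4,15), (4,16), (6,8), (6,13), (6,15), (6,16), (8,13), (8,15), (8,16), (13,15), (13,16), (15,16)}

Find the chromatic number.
χ(G) = 9

Clique number ω(G) = 9 (lower bound: χ ≥ ω).
The clique on [0, 1, 3, 4, 6, 8, 13, 15, 16] has size 9, forcing χ ≥ 9, and the coloring below uses 9 colors, so χ(G) = 9.
A valid 9-coloring: color 1: [6]; color 2: [13]; color 3: [1]; color 4: [0]; color 5: [4]; color 6: [8]; color 7: [3]; color 8: [16]; color 9: [15].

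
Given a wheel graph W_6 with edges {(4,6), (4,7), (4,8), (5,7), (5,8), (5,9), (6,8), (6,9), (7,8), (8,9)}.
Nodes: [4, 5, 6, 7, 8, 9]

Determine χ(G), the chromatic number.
χ(G) = 4

Clique number ω(G) = 3 (lower bound: χ ≥ ω).
Odd cycle [7, 5, 9, 6, 4] needs 3 colors (χ ≥ 3).
Vertex 8 is adjacent to every vertex of [4, 5, 6, 7, 9], which already need 3 colors among themselves, so 8 needs a new color (χ ≥ 4).
The coloring below uses 4 colors, so χ(G) = 4.
A valid 4-coloring: color 1: [8]; color 2: [6, 7]; color 3: [4, 5]; color 4: [9].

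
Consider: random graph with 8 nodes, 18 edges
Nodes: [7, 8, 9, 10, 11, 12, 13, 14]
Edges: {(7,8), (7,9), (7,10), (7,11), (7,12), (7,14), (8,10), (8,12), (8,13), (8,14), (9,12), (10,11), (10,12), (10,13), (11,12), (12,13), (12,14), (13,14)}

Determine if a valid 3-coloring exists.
The clique on vertices [8, 10, 12, 13] has size 4 > 3, so it alone needs 4 colors.

No, G is not 3-colorable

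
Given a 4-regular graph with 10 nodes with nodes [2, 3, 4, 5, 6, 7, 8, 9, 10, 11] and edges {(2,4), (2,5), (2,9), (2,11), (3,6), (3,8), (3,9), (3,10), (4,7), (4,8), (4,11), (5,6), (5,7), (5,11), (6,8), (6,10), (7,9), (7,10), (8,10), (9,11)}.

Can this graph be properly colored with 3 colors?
No, G is not 3-colorable

The clique on vertices [3, 6, 8, 10] has size 4 > 3, so it alone needs 4 colors.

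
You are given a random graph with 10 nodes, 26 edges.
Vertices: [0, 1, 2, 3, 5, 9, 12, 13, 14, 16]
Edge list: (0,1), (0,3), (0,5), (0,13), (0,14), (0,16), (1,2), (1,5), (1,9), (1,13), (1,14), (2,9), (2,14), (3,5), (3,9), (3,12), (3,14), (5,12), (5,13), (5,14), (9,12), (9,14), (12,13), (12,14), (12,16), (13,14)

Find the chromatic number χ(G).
Clique number ω(G) = 5 (lower bound: χ ≥ ω).
The clique on [0, 1, 5, 13, 14] has size 5, forcing χ ≥ 5, and the coloring below uses 5 colors, so χ(G) = 5.
A valid 5-coloring: color 1: [14, 16]; color 2: [0, 2, 12]; color 3: [5, 9]; color 4: [1, 3]; color 5: [13].

χ(G) = 5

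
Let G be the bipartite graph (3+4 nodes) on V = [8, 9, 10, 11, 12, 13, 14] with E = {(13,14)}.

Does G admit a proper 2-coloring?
Yes, G is 2-colorable

A valid 2-coloring: color 1: [8, 9, 10, 11, 12, 13]; color 2: [14].
(χ(G) = 2 ≤ 2.)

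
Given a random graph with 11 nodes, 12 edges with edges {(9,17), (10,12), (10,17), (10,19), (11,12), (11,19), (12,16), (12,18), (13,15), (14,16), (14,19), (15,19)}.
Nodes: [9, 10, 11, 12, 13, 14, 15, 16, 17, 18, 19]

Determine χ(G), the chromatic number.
Clique number ω(G) = 2 (lower bound: χ ≥ ω).
Odd cycle [16, 12, 11, 19, 14] needs 3 colors (χ ≥ 3).
The coloring below uses 3 colors, so χ(G) = 3.
A valid 3-coloring: color 1: [12, 13, 17, 19]; color 2: [9, 10, 11, 14, 15, 18]; color 3: [16].

χ(G) = 3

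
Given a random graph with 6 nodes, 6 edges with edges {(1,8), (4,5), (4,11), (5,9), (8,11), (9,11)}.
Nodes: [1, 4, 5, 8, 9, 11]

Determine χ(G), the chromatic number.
Clique number ω(G) = 2 (lower bound: χ ≥ ω).
The graph is bipartite (no odd cycle), so 2 colors suffice: χ(G) = 2.
A valid 2-coloring: color 1: [1, 5, 11]; color 2: [4, 8, 9].

χ(G) = 2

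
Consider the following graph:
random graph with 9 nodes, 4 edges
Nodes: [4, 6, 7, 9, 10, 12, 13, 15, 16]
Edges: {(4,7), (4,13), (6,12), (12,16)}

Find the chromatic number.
χ(G) = 2

Clique number ω(G) = 2 (lower bound: χ ≥ ω).
The graph is bipartite (no odd cycle), so 2 colors suffice: χ(G) = 2.
A valid 2-coloring: color 1: [4, 9, 10, 12, 15]; color 2: [6, 7, 13, 16].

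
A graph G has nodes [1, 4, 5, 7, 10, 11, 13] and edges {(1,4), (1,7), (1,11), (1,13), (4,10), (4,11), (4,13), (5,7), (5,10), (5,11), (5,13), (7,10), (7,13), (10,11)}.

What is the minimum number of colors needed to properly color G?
χ(G) = 4

Clique number ω(G) = 3 (lower bound: χ ≥ ω).
Suppose a proper 3-coloring c exists. The clique [1, 4, 11] takes 3 distinct colors; by symmetry let c(1) = 1, c(4) = 2, c(11) = 3.
- Vertex 10: neighbors [4, 11] already have colors [2, 3] ⇒ c(10) = 1.
- Vertex 5: neighbors [10, 11] already have colors [1, 3] ⇒ c(5) = 2.
- Vertex 7: neighbors [1, 5] already have colors [1, 2] ⇒ c(7) = 3.
- Vertex 13: neighbors [1, 4, 7] already have colors [1, 2, 3] — all 3 colors blocked. Contradiction.
The forced assignments end in a contradiction, so G has no proper 3-coloring (χ ≥ 4).
The coloring below uses 4 colors, so χ(G) = 4.
A valid 4-coloring: color 1: [11, 13]; color 2: [4, 7]; color 3: [1, 5]; color 4: [10].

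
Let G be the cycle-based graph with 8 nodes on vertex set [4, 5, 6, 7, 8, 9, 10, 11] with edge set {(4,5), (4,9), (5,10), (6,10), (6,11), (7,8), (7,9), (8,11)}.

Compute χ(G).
Clique number ω(G) = 2 (lower bound: χ ≥ ω).
The graph is bipartite (no odd cycle), so 2 colors suffice: χ(G) = 2.
A valid 2-coloring: color 1: [5, 6, 8, 9]; color 2: [4, 7, 10, 11].

χ(G) = 2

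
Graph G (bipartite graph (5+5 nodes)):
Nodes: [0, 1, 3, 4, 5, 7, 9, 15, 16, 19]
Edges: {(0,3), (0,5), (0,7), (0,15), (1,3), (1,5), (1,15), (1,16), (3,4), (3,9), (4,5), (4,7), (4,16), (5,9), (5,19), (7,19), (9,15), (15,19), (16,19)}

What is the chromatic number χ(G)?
Clique number ω(G) = 2 (lower bound: χ ≥ ω).
The graph is bipartite (no odd cycle), so 2 colors suffice: χ(G) = 2.
A valid 2-coloring: color 1: [3, 5, 7, 15, 16]; color 2: [0, 1, 4, 9, 19].

χ(G) = 2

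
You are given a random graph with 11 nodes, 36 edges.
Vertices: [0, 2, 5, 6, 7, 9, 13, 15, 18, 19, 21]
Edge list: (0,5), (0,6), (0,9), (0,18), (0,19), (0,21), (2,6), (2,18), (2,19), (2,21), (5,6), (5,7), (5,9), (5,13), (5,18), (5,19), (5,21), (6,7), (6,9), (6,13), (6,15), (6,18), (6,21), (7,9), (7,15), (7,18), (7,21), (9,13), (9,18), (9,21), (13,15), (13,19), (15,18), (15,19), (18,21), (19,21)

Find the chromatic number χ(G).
Clique number ω(G) = 6 (lower bound: χ ≥ ω).
The clique on [0, 5, 6, 9, 18, 21] has size 6, forcing χ ≥ 6, and the coloring below uses 6 colors, so χ(G) = 6.
A valid 6-coloring: color 1: [6, 19]; color 2: [13, 21]; color 3: [2, 5, 15]; color 4: [18]; color 5: [9]; color 6: [0, 7].

χ(G) = 6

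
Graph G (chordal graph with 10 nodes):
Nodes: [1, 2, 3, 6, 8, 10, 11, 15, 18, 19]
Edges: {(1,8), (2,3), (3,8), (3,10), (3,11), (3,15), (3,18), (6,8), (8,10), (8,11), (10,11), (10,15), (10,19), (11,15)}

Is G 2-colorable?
The clique on vertices [3, 8, 10, 11] has size 4 > 2, so it alone needs 4 colors.

No, G is not 2-colorable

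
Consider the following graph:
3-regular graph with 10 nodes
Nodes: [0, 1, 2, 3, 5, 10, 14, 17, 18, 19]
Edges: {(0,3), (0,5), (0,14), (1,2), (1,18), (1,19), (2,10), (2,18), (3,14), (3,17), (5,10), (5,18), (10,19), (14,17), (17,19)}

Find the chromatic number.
χ(G) = 3

Clique number ω(G) = 3 (lower bound: χ ≥ ω).
The clique on [0, 3, 14] has size 3, forcing χ ≥ 3, and the coloring below uses 3 colors, so χ(G) = 3.
A valid 3-coloring: color 1: [1, 5, 14]; color 2: [0, 10, 17, 18]; color 3: [2, 3, 19].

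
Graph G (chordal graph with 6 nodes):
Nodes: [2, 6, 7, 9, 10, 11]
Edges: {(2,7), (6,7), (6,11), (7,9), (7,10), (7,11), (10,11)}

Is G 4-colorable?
Yes, G is 4-colorable

A valid 4-coloring: color 1: [7]; color 2: [2, 9, 11]; color 3: [6, 10].
(χ(G) = 3 ≤ 4.)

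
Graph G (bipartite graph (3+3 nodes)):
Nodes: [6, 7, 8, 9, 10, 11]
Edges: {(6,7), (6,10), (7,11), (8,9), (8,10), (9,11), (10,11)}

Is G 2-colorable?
A valid 2-coloring: color 1: [7, 9, 10]; color 2: [6, 8, 11].
(χ(G) = 2 ≤ 2.)

Yes, G is 2-colorable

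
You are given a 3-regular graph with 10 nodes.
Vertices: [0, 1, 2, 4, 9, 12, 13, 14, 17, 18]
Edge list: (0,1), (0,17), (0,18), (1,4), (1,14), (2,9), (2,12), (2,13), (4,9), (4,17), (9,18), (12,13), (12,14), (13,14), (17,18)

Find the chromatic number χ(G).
Clique number ω(G) = 3 (lower bound: χ ≥ ω).
The clique on [0, 17, 18] has size 3, forcing χ ≥ 3, and the coloring below uses 3 colors, so χ(G) = 3.
A valid 3-coloring: color 1: [1, 9, 13, 17]; color 2: [0, 2, 4, 14]; color 3: [12, 18].

χ(G) = 3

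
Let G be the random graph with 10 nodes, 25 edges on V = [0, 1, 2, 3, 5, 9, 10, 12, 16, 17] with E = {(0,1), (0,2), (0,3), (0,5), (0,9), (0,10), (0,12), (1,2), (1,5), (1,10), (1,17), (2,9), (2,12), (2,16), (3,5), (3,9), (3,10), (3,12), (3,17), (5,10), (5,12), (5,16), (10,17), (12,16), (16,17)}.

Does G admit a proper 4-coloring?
Yes, G is 4-colorable

A valid 4-coloring: color 1: [0, 17]; color 2: [1, 3, 16]; color 3: [2, 5]; color 4: [9, 10, 12].
(χ(G) = 4 ≤ 4.)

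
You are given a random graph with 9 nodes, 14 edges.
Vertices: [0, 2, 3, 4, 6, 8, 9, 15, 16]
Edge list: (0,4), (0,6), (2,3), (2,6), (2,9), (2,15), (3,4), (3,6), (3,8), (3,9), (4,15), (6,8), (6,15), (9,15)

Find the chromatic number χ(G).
Clique number ω(G) = 3 (lower bound: χ ≥ ω).
The clique on [3, 6, 8] has size 3, forcing χ ≥ 3, and the coloring below uses 3 colors, so χ(G) = 3.
A valid 3-coloring: color 1: [0, 3, 15, 16]; color 2: [4, 6, 9]; color 3: [2, 8].

χ(G) = 3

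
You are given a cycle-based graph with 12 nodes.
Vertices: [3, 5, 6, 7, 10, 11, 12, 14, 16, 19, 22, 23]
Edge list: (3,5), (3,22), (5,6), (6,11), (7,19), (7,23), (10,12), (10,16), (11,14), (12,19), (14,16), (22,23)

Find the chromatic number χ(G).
χ(G) = 2

Clique number ω(G) = 2 (lower bound: χ ≥ ω).
The graph is bipartite (no odd cycle), so 2 colors suffice: χ(G) = 2.
A valid 2-coloring: color 1: [5, 7, 11, 12, 16, 22]; color 2: [3, 6, 10, 14, 19, 23].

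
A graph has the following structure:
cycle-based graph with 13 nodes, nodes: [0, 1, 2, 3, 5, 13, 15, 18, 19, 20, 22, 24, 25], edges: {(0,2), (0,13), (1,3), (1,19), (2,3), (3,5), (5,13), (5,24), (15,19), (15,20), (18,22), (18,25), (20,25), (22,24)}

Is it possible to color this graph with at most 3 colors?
A valid 3-coloring: color 1: [0, 1, 5, 15, 22, 25]; color 2: [3, 13, 18, 19, 20, 24]; color 3: [2].
(χ(G) = 3 ≤ 3.)

Yes, G is 3-colorable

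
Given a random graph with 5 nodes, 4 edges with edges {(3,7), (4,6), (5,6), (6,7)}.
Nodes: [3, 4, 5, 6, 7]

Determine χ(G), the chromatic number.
Clique number ω(G) = 2 (lower bound: χ ≥ ω).
The graph is bipartite (no odd cycle), so 2 colors suffice: χ(G) = 2.
A valid 2-coloring: color 1: [3, 6]; color 2: [4, 5, 7].

χ(G) = 2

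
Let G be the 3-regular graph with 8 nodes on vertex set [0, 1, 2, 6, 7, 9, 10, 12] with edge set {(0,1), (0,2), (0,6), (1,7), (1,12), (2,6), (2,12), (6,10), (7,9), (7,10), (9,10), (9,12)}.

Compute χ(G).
Clique number ω(G) = 3 (lower bound: χ ≥ ω).
The clique on [0, 2, 6] has size 3, forcing χ ≥ 3, and the coloring below uses 3 colors, so χ(G) = 3.
A valid 3-coloring: color 1: [6, 7, 12]; color 2: [1, 2, 9]; color 3: [0, 10].

χ(G) = 3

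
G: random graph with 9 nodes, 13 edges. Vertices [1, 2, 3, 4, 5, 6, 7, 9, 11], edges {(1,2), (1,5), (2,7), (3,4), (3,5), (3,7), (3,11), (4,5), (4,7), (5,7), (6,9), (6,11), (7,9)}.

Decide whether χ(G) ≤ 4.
A valid 4-coloring: color 1: [1, 7, 11]; color 2: [2, 3, 6]; color 3: [5, 9]; color 4: [4].
(χ(G) = 4 ≤ 4.)

Yes, G is 4-colorable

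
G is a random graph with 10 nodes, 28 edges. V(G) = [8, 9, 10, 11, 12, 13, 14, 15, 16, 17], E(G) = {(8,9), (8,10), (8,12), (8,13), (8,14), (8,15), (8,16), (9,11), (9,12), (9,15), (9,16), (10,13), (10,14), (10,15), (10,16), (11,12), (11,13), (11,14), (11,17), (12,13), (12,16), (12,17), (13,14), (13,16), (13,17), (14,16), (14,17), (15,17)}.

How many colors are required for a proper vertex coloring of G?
χ(G) = 5

Clique number ω(G) = 5 (lower bound: χ ≥ ω).
The clique on [8, 10, 13, 14, 16] has size 5, forcing χ ≥ 5, and the coloring below uses 5 colors, so χ(G) = 5.
A valid 5-coloring: color 1: [9, 13]; color 2: [8, 17]; color 3: [12, 14, 15]; color 4: [11, 16]; color 5: [10].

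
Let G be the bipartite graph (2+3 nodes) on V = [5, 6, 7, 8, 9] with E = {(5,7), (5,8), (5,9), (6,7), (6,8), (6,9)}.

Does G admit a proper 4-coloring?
A valid 4-coloring: color 1: [5, 6]; color 2: [7, 8, 9].
(χ(G) = 2 ≤ 4.)

Yes, G is 4-colorable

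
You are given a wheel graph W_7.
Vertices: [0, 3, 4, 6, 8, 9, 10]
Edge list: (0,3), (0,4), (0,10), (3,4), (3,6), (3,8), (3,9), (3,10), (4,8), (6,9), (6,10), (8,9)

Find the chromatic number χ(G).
χ(G) = 3

Clique number ω(G) = 3 (lower bound: χ ≥ ω).
The clique on [0, 3, 10] has size 3, forcing χ ≥ 3, and the coloring below uses 3 colors, so χ(G) = 3.
A valid 3-coloring: color 1: [3]; color 2: [4, 9, 10]; color 3: [0, 6, 8].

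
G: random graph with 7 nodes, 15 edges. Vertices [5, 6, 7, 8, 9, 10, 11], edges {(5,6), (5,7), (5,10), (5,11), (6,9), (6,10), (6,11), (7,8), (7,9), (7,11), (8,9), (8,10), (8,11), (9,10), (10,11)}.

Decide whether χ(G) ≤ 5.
Yes, G is 5-colorable

A valid 5-coloring: color 1: [7, 10]; color 2: [9, 11]; color 3: [6, 8]; color 4: [5].
(χ(G) = 4 ≤ 5.)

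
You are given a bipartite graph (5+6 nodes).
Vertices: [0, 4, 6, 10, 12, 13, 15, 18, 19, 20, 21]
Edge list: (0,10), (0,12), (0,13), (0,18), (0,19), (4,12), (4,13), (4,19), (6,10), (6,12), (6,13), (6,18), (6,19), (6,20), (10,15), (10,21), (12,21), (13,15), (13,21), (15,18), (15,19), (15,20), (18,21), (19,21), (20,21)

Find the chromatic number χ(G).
Clique number ω(G) = 2 (lower bound: χ ≥ ω).
The graph is bipartite (no odd cycle), so 2 colors suffice: χ(G) = 2.
A valid 2-coloring: color 1: [0, 4, 6, 15, 21]; color 2: [10, 12, 13, 18, 19, 20].

χ(G) = 2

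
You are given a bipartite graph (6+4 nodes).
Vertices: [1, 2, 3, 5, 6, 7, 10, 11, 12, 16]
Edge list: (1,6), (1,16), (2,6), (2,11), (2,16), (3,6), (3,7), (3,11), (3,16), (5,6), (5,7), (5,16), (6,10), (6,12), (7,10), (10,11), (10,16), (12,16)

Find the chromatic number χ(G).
Clique number ω(G) = 2 (lower bound: χ ≥ ω).
The graph is bipartite (no odd cycle), so 2 colors suffice: χ(G) = 2.
A valid 2-coloring: color 1: [6, 7, 11, 16]; color 2: [1, 2, 3, 5, 10, 12].

χ(G) = 2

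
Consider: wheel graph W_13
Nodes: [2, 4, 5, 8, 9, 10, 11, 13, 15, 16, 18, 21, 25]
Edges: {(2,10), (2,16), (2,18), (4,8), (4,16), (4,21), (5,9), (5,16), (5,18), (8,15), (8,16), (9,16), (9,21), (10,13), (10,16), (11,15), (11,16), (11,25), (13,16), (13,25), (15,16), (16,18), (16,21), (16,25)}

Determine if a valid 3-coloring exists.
Yes, G is 3-colorable

A valid 3-coloring: color 1: [16]; color 2: [4, 9, 10, 15, 18, 25]; color 3: [2, 5, 8, 11, 13, 21].
(χ(G) = 3 ≤ 3.)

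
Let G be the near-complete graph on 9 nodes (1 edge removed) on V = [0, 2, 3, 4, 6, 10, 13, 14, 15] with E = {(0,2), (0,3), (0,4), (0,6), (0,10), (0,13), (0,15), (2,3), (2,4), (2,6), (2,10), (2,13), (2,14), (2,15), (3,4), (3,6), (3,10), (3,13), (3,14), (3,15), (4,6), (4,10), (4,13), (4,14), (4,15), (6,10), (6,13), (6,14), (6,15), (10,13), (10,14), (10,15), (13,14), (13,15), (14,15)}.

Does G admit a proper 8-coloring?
Yes, G is 8-colorable

A valid 8-coloring: color 1: [15]; color 2: [4]; color 3: [13]; color 4: [3]; color 5: [2]; color 6: [10]; color 7: [6]; color 8: [0, 14].
(χ(G) = 8 ≤ 8.)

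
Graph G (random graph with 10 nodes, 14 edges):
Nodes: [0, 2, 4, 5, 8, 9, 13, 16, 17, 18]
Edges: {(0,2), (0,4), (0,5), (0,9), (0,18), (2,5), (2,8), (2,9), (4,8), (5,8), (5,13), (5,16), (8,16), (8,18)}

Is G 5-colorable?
Yes, G is 5-colorable

A valid 5-coloring: color 1: [0, 8, 13, 17]; color 2: [4, 5, 9, 18]; color 3: [2, 16].
(χ(G) = 3 ≤ 5.)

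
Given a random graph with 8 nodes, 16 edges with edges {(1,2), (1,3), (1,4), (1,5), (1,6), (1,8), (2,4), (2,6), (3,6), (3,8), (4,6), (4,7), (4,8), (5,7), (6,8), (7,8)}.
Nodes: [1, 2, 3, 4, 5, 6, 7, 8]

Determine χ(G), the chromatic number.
Clique number ω(G) = 4 (lower bound: χ ≥ ω).
The clique on [1, 3, 6, 8] has size 4, forcing χ ≥ 4, and the coloring below uses 4 colors, so χ(G) = 4.
A valid 4-coloring: color 1: [1, 7]; color 2: [2, 5, 8]; color 3: [6]; color 4: [3, 4].

χ(G) = 4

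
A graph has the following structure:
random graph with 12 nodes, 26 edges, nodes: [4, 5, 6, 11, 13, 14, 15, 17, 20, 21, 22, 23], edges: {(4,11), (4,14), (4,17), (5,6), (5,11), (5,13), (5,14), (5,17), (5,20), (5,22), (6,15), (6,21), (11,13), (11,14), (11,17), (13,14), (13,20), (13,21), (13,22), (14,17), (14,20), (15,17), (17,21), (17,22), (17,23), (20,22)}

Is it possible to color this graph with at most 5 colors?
Yes, G is 5-colorable

A valid 5-coloring: color 1: [6, 13, 17]; color 2: [4, 5, 15, 21, 23]; color 3: [14, 22]; color 4: [11, 20].
(χ(G) = 4 ≤ 5.)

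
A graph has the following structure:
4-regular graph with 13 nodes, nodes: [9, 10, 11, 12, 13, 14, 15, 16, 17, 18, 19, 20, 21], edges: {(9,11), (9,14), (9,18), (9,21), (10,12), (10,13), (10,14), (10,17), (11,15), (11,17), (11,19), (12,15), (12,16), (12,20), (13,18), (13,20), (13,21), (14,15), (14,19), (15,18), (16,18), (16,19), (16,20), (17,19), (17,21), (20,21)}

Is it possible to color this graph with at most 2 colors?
The clique on vertices [12, 16, 20] has size 3 > 2, so it alone needs 3 colors.

No, G is not 2-colorable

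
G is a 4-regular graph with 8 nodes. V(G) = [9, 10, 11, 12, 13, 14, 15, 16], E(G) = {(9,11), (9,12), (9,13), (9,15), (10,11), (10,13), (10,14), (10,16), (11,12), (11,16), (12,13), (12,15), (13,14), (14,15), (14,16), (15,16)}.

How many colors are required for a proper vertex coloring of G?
Clique number ω(G) = 3 (lower bound: χ ≥ ω).
Suppose a proper 3-coloring c exists. The clique [9, 11, 12] takes 3 distinct colors; by symmetry let c(9) = 1, c(11) = 2, c(12) = 3.
- Vertex 13: neighbors [9, 12] already have colors [1, 3] ⇒ c(13) = 2.
- Vertex 15: neighbors [9, 12] already have colors [1, 3] ⇒ c(15) = 2.
- Vertex 10: neighbors [11] already have colors [2]; try each remaining color.
- Case c(10) = 1:
  - Vertex 14: neighbors [10, 13] already have colors [1, 2] ⇒ c(14) = 3.
  - Vertex 16: neighbors [10, 11, 14] already have colors [1, 2, 3] — all 3 colors blocked. Contradiction.
- Case c(10) = 3:
  - Vertex 14: neighbors [13, 10] already have colors [2, 3] ⇒ c(14) = 1.
  - Vertex 16: neighbors [14, 11, 10] already have colors [1, 2, 3] — all 3 colors blocked. Contradiction.
Every case ends in a contradiction, so G has no proper 3-coloring (χ ≥ 4).
The coloring below uses 4 colors, so χ(G) = 4.
A valid 4-coloring: color 1: [11, 14]; color 2: [9, 10]; color 3: [12, 16]; color 4: [13, 15].

χ(G) = 4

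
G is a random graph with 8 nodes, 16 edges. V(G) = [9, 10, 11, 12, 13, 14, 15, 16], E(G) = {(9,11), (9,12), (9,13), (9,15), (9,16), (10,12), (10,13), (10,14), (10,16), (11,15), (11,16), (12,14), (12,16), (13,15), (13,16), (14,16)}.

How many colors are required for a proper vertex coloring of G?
Clique number ω(G) = 4 (lower bound: χ ≥ ω).
The clique on [10, 12, 14, 16] has size 4, forcing χ ≥ 4, and the coloring below uses 4 colors, so χ(G) = 4.
A valid 4-coloring: color 1: [15, 16]; color 2: [9, 10]; color 3: [11, 12, 13]; color 4: [14].

χ(G) = 4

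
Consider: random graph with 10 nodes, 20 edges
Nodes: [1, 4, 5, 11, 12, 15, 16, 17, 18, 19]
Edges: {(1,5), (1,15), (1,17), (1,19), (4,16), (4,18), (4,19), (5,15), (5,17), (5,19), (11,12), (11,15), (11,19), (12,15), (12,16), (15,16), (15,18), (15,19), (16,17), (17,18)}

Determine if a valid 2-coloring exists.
No, G is not 2-colorable

The clique on vertices [1, 5, 15, 19] has size 4 > 2, so it alone needs 4 colors.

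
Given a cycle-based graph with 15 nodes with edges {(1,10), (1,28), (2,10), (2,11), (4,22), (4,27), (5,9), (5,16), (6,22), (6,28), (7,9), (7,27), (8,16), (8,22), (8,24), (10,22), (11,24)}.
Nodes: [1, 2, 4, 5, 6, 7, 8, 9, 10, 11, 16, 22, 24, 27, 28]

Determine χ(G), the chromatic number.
χ(G) = 3

Clique number ω(G) = 2 (lower bound: χ ≥ ω).
Odd cycle [1, 10, 22, 6, 28] needs 3 colors (χ ≥ 3).
The coloring below uses 3 colors, so χ(G) = 3.
A valid 3-coloring: color 1: [2, 9, 16, 22, 24, 27, 28]; color 2: [4, 5, 6, 7, 8, 10, 11]; color 3: [1].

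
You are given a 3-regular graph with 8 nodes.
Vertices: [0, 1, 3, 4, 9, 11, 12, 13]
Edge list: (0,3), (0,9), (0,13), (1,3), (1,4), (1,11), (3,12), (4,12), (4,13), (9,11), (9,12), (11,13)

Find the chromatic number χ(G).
χ(G) = 3

Clique number ω(G) = 2 (lower bound: χ ≥ ω).
Odd cycle [0, 13, 4, 12, 9] needs 3 colors (χ ≥ 3).
The coloring below uses 3 colors, so χ(G) = 3.
A valid 3-coloring: color 1: [1, 12, 13]; color 2: [3, 4, 9]; color 3: [0, 11].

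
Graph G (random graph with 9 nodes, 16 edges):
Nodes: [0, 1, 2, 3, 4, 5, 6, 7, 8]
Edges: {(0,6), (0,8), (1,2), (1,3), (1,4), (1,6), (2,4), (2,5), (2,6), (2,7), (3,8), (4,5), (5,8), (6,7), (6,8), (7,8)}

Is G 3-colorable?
Yes, G is 3-colorable

A valid 3-coloring: color 1: [2, 8]; color 2: [3, 4, 6]; color 3: [0, 1, 5, 7].
(χ(G) = 3 ≤ 3.)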